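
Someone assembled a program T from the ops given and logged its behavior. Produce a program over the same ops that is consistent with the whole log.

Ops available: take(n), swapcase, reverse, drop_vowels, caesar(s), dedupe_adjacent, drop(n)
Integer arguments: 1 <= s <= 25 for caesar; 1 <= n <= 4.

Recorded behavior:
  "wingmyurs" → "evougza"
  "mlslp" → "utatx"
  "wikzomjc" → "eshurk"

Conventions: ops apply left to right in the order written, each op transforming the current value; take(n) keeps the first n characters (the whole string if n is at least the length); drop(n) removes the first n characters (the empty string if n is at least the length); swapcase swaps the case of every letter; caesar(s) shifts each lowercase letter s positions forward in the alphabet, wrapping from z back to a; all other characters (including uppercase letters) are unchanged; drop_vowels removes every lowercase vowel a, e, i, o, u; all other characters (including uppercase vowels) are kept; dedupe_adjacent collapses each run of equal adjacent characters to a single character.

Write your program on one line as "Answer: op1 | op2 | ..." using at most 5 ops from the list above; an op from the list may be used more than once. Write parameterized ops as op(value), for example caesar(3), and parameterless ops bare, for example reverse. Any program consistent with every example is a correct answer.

drop_vowels | caesar(24) | caesar(25) | caesar(9) | caesar(2)

Check, running the answer program on each example:
  "wingmyurs" -> "wngmyrs" -> "ulekwpq" -> "tkdjvop" -> "ctmsexy" -> "evougza"
  "mlslp" -> "mlslp" -> "kjqjn" -> "jipim" -> "sryrv" -> "utatx"
  "wikzomjc" -> "wkzmjc" -> "uixkha" -> "thwjgz" -> "cqfspi" -> "eshurk"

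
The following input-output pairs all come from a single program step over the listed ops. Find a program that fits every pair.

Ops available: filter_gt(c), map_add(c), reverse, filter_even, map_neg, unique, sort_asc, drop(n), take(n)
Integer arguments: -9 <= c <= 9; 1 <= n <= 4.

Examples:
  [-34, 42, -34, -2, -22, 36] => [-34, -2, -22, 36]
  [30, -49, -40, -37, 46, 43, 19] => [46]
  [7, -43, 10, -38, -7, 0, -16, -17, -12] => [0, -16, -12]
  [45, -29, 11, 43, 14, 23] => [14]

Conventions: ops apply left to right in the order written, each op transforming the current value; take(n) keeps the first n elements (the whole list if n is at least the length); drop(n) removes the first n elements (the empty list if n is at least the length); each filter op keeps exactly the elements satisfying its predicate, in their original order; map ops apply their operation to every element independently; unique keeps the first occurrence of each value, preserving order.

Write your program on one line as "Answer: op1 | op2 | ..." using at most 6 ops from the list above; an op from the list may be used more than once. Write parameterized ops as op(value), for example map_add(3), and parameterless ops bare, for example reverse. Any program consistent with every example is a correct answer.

reverse | take(4) | filter_even | map_neg | reverse | map_neg

Check, running the answer program on each example:
  [-34, 42, -34, -2, -22, 36] -> [36, -22, -2, -34, 42, -34] -> [36, -22, -2, -34] -> [36, -22, -2, -34] -> [-36, 22, 2, 34] -> [34, 2, 22, -36] -> [-34, -2, -22, 36]
  [30, -49, -40, -37, 46, 43, 19] -> [19, 43, 46, -37, -40, -49, 30] -> [19, 43, 46, -37] -> [46] -> [-46] -> [-46] -> [46]
  [7, -43, 10, -38, -7, 0, -16, -17, -12] -> [-12, -17, -16, 0, -7, -38, 10, -43, 7] -> [-12, -17, -16, 0] -> [-12, -16, 0] -> [12, 16, 0] -> [0, 16, 12] -> [0, -16, -12]
  [45, -29, 11, 43, 14, 23] -> [23, 14, 43, 11, -29, 45] -> [23, 14, 43, 11] -> [14] -> [-14] -> [-14] -> [14]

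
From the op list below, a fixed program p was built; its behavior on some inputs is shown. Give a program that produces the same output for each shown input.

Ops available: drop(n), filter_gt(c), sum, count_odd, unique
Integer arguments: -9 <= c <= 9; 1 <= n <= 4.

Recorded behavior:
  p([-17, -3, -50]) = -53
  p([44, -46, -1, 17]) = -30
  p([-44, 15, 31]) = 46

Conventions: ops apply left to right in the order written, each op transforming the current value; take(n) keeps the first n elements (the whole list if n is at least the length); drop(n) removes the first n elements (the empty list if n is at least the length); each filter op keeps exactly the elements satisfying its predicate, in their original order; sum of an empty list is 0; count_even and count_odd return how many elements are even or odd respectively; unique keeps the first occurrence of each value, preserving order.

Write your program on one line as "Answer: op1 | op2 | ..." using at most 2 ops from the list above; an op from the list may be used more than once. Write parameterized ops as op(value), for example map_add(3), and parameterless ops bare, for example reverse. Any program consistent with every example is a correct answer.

drop(1) | sum

Check, running the answer program on each example:
  [-17, -3, -50] -> [-3, -50] -> -53
  [44, -46, -1, 17] -> [-46, -1, 17] -> -30
  [-44, 15, 31] -> [15, 31] -> 46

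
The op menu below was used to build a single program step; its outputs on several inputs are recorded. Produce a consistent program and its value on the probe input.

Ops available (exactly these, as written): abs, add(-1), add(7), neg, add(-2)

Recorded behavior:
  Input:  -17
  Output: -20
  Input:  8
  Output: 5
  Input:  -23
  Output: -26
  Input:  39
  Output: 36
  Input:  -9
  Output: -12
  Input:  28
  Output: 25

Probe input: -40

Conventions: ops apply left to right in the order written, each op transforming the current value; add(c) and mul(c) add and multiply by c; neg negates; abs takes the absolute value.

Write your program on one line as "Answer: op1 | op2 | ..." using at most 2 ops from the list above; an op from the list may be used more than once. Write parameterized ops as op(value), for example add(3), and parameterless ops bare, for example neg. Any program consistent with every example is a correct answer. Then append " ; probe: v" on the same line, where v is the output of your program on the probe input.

add(-1) | add(-2) ; probe: -43

Check, running the answer program on each example:
  -17 -> -18 -> -20
  8 -> 7 -> 5
  -23 -> -24 -> -26
  39 -> 38 -> 36
  -9 -> -10 -> -12
  28 -> 27 -> 25
  probe: -40 -> -41 -> -43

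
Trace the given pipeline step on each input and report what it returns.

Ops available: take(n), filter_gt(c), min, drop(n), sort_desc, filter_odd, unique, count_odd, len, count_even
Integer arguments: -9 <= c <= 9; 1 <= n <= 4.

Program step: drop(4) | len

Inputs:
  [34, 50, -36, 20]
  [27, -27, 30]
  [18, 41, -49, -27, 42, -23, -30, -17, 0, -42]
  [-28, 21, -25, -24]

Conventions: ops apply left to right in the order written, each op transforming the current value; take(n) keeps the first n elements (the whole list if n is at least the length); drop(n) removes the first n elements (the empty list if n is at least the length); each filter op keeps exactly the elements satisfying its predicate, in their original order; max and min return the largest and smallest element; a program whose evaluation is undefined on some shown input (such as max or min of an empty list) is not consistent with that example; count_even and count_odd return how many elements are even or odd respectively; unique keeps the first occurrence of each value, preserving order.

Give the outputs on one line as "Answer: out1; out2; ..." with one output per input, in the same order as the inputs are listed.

0; 0; 6; 0

Execution, op by op:
  [34, 50, -36, 20] -> [] -> 0
  [27, -27, 30] -> [] -> 0
  [18, 41, -49, -27, 42, -23, -30, -17, 0, -42] -> [42, -23, -30, -17, 0, -42] -> 6
  [-28, 21, -25, -24] -> [] -> 0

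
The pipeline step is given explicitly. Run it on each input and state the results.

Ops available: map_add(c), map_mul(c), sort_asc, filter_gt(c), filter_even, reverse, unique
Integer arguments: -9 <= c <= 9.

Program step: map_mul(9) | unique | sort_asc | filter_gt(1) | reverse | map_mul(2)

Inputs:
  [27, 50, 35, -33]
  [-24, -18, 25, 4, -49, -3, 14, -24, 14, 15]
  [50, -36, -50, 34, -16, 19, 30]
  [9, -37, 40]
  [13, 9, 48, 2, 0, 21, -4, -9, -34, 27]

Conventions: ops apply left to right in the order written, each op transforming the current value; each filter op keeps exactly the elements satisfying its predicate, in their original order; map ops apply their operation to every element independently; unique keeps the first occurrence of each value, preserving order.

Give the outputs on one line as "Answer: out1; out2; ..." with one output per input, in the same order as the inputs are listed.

[900, 630, 486]; [450, 270, 252, 72]; [900, 612, 540, 342]; [720, 162]; [864, 486, 378, 234, 162, 36]

Execution, op by op:
  [27, 50, 35, -33] -> [243, 450, 315, -297] -> [243, 450, 315, -297] -> [-297, 243, 315, 450] -> [243, 315, 450] -> [450, 315, 243] -> [900, 630, 486]
  [-24, -18, 25, 4, -49, -3, 14, -24, 14, 15] -> [-216, -162, 225, 36, -441, -27, 126, -216, 126, 135] -> [-216, -162, 225, 36, -441, -27, 126, 135] -> [-441, -216, -162, -27, 36, 126, 135, 225] -> [36, 126, 135, 225] -> [225, 135, 126, 36] -> [450, 270, 252, 72]
  [50, -36, -50, 34, -16, 19, 30] -> [450, -324, -450, 306, -144, 171, 270] -> [450, -324, -450, 306, -144, 171, 270] -> [-450, -324, -144, 171, 270, 306, 450] -> [171, 270, 306, 450] -> [450, 306, 270, 171] -> [900, 612, 540, 342]
  [9, -37, 40] -> [81, -333, 360] -> [81, -333, 360] -> [-333, 81, 360] -> [81, 360] -> [360, 81] -> [720, 162]
  [13, 9, 48, 2, 0, 21, -4, -9, -34, 27] -> [117, 81, 432, 18, 0, 189, -36, -81, -306, 243] -> [117, 81, 432, 18, 0, 189, -36, -81, -306, 243] -> [-306, -81, -36, 0, 18, 81, 117, 189, 243, 432] -> [18, 81, 117, 189, 243, 432] -> [432, 243, 189, 117, 81, 18] -> [864, 486, 378, 234, 162, 36]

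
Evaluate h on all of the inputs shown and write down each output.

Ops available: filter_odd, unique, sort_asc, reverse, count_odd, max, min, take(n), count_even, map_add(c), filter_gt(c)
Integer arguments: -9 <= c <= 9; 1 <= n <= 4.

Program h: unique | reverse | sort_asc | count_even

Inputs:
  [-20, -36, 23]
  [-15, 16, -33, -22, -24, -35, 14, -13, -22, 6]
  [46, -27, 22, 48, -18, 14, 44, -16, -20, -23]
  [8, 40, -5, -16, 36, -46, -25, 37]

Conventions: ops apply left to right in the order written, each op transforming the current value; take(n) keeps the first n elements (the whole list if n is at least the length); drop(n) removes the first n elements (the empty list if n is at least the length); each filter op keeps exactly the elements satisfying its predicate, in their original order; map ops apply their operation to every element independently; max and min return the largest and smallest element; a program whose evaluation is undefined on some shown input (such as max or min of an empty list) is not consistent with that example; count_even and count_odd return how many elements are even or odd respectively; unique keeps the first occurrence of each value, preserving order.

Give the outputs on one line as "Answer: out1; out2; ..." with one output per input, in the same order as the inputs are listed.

2; 5; 8; 5

Execution, op by op:
  [-20, -36, 23] -> [-20, -36, 23] -> [23, -36, -20] -> [-36, -20, 23] -> 2
  [-15, 16, -33, -22, -24, -35, 14, -13, -22, 6] -> [-15, 16, -33, -22, -24, -35, 14, -13, 6] -> [6, -13, 14, -35, -24, -22, -33, 16, -15] -> [-35, -33, -24, -22, -15, -13, 6, 14, 16] -> 5
  [46, -27, 22, 48, -18, 14, 44, -16, -20, -23] -> [46, -27, 22, 48, -18, 14, 44, -16, -20, -23] -> [-23, -20, -16, 44, 14, -18, 48, 22, -27, 46] -> [-27, -23, -20, -18, -16, 14, 22, 44, 46, 48] -> 8
  [8, 40, -5, -16, 36, -46, -25, 37] -> [8, 40, -5, -16, 36, -46, -25, 37] -> [37, -25, -46, 36, -16, -5, 40, 8] -> [-46, -25, -16, -5, 8, 36, 37, 40] -> 5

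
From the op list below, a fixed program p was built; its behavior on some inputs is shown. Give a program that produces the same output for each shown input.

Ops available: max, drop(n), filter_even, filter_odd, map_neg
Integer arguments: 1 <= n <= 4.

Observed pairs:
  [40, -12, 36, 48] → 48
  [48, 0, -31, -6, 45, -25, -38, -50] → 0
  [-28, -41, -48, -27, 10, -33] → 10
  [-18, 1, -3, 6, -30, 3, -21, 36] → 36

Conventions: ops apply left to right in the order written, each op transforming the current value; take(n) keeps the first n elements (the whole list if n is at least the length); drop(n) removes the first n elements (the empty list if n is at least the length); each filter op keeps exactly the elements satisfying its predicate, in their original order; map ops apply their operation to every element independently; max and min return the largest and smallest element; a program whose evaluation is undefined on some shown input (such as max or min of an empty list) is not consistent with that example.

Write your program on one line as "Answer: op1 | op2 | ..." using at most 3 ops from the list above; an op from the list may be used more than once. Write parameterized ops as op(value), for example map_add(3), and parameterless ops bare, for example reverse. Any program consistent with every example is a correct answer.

filter_even | drop(1) | max

Check, running the answer program on each example:
  [40, -12, 36, 48] -> [40, -12, 36, 48] -> [-12, 36, 48] -> 48
  [48, 0, -31, -6, 45, -25, -38, -50] -> [48, 0, -6, -38, -50] -> [0, -6, -38, -50] -> 0
  [-28, -41, -48, -27, 10, -33] -> [-28, -48, 10] -> [-48, 10] -> 10
  [-18, 1, -3, 6, -30, 3, -21, 36] -> [-18, 6, -30, 36] -> [6, -30, 36] -> 36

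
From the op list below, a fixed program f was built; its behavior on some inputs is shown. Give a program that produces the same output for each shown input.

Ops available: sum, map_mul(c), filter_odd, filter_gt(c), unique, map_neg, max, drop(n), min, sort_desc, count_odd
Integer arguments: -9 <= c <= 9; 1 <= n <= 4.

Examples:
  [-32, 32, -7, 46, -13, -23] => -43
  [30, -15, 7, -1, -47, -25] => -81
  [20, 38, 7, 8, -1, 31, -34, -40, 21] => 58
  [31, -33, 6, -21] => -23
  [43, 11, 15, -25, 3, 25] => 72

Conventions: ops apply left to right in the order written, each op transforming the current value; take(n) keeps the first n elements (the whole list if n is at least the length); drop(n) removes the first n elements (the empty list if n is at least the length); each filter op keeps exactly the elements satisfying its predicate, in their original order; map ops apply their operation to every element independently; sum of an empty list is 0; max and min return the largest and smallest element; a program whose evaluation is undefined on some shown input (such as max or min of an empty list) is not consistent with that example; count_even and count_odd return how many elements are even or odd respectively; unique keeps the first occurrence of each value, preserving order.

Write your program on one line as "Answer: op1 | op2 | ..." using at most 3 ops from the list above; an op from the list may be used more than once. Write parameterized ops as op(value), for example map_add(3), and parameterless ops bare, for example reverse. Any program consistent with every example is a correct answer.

filter_odd | sum

Check, running the answer program on each example:
  [-32, 32, -7, 46, -13, -23] -> [-7, -13, -23] -> -43
  [30, -15, 7, -1, -47, -25] -> [-15, 7, -1, -47, -25] -> -81
  [20, 38, 7, 8, -1, 31, -34, -40, 21] -> [7, -1, 31, 21] -> 58
  [31, -33, 6, -21] -> [31, -33, -21] -> -23
  [43, 11, 15, -25, 3, 25] -> [43, 11, 15, -25, 3, 25] -> 72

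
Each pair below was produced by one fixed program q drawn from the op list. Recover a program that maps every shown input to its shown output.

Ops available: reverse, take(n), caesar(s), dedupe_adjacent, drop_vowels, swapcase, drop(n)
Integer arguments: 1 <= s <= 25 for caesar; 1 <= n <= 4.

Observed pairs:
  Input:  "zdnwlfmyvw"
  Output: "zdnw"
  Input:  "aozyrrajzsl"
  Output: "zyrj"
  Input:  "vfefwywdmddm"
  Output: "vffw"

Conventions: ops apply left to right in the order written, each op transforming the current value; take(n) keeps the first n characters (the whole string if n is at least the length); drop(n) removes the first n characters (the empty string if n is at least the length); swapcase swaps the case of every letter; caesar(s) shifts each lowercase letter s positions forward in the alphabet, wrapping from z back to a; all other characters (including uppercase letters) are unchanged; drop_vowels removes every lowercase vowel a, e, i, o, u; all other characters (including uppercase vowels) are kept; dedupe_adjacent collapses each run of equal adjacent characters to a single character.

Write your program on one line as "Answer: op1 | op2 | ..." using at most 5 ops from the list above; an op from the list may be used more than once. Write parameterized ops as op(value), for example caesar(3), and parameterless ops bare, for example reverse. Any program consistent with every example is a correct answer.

dedupe_adjacent | drop_vowels | swapcase | take(4) | swapcase

Check, running the answer program on each example:
  "zdnwlfmyvw" -> "zdnwlfmyvw" -> "zdnwlfmyvw" -> "ZDNWLFMYVW" -> "ZDNW" -> "zdnw"
  "aozyrrajzsl" -> "aozyrajzsl" -> "zyrjzsl" -> "ZYRJZSL" -> "ZYRJ" -> "zyrj"
  "vfefwywdmddm" -> "vfefwywdmdm" -> "vffwywdmdm" -> "VFFWYWDMDM" -> "VFFW" -> "vffw"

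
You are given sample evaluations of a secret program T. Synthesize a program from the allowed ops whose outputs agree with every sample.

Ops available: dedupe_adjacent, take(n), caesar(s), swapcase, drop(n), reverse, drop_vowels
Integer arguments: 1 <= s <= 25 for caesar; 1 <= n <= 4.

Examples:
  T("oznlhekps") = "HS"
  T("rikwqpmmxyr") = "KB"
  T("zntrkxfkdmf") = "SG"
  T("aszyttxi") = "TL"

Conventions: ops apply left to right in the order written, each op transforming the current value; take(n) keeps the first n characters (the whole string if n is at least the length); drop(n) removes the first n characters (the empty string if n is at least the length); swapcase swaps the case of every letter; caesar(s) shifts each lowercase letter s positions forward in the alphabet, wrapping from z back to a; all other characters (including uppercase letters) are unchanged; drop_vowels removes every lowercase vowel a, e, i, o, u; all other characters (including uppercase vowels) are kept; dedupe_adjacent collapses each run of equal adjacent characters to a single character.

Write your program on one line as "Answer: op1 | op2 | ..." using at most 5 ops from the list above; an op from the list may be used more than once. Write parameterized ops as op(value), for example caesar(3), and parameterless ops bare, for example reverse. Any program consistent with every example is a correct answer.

caesar(14) | caesar(13) | caesar(18) | swapcase | take(2)

Check, running the answer program on each example:
  "oznlhekps" -> "cnbzvsydg" -> "paomiflqt" -> "hsgeaxdil" -> "HSGEAXDIL" -> "HS"
  "rikwqpmmxyr" -> "fwykedaalmf" -> "sjlxrqnnyzs" -> "kbdpjiffqrk" -> "KBDPJIFFQRK" -> "KB"
  "zntrkxfkdmf" -> "nbhfyltyrat" -> "aouslygleng" -> "sgmkdqydwfy" -> "SGMKDQYDWFY" -> "SG"
  "aszyttxi" -> "ognmhhlw" -> "btazuuyj" -> "tlsrmmqb" -> "TLSRMMQB" -> "TL"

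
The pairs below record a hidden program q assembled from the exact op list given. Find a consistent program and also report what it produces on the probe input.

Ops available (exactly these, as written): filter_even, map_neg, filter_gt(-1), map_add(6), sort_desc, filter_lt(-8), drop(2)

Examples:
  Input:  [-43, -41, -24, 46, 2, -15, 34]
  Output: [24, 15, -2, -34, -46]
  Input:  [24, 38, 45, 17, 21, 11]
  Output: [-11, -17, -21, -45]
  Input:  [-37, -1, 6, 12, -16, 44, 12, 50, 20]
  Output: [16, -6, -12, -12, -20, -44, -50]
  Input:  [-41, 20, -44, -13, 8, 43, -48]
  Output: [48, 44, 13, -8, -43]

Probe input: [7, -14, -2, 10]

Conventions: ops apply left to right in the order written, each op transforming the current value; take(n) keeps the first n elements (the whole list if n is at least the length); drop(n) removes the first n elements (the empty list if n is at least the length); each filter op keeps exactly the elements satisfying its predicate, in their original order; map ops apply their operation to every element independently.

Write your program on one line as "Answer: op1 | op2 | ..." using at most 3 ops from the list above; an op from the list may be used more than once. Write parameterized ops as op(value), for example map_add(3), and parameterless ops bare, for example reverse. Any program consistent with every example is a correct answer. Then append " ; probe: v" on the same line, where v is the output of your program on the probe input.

drop(2) | map_neg | sort_desc ; probe: [2, -10]

Check, running the answer program on each example:
  [-43, -41, -24, 46, 2, -15, 34] -> [-24, 46, 2, -15, 34] -> [24, -46, -2, 15, -34] -> [24, 15, -2, -34, -46]
  [24, 38, 45, 17, 21, 11] -> [45, 17, 21, 11] -> [-45, -17, -21, -11] -> [-11, -17, -21, -45]
  [-37, -1, 6, 12, -16, 44, 12, 50, 20] -> [6, 12, -16, 44, 12, 50, 20] -> [-6, -12, 16, -44, -12, -50, -20] -> [16, -6, -12, -12, -20, -44, -50]
  [-41, 20, -44, -13, 8, 43, -48] -> [-44, -13, 8, 43, -48] -> [44, 13, -8, -43, 48] -> [48, 44, 13, -8, -43]
  probe: [7, -14, -2, 10] -> [-2, 10] -> [2, -10] -> [2, -10]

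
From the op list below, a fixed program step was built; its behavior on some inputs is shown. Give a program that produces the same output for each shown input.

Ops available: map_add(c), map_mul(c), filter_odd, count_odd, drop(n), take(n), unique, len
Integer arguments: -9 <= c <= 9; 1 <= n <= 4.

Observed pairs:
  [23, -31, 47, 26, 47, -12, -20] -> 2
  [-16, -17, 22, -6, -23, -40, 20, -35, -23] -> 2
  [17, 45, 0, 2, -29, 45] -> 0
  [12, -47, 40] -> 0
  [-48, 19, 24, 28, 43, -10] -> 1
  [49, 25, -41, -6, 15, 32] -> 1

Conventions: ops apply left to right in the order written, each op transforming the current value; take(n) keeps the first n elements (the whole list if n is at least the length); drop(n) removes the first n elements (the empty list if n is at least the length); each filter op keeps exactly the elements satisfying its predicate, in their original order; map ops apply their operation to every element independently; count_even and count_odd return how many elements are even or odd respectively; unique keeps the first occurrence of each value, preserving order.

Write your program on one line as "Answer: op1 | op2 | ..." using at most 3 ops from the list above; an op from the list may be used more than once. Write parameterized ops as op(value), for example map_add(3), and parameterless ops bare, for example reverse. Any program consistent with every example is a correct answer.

map_add(-5) | drop(4) | count_odd

Check, running the answer program on each example:
  [23, -31, 47, 26, 47, -12, -20] -> [18, -36, 42, 21, 42, -17, -25] -> [42, -17, -25] -> 2
  [-16, -17, 22, -6, -23, -40, 20, -35, -23] -> [-21, -22, 17, -11, -28, -45, 15, -40, -28] -> [-28, -45, 15, -40, -28] -> 2
  [17, 45, 0, 2, -29, 45] -> [12, 40, -5, -3, -34, 40] -> [-34, 40] -> 0
  [12, -47, 40] -> [7, -52, 35] -> [] -> 0
  [-48, 19, 24, 28, 43, -10] -> [-53, 14, 19, 23, 38, -15] -> [38, -15] -> 1
  [49, 25, -41, -6, 15, 32] -> [44, 20, -46, -11, 10, 27] -> [10, 27] -> 1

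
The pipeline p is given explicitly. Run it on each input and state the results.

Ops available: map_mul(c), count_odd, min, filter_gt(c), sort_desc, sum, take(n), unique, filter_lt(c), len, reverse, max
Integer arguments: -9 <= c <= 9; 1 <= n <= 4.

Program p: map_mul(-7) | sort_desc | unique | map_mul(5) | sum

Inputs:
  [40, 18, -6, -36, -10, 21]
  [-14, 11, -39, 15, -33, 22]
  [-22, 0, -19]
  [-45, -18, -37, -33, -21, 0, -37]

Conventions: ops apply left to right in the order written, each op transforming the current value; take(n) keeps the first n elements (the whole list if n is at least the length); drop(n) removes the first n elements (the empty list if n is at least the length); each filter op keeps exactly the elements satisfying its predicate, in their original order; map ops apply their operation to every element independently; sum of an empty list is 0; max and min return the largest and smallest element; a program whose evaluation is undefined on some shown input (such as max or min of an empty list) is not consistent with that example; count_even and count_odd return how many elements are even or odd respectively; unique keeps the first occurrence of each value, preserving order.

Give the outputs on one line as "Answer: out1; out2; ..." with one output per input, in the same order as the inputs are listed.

-945; 1330; 1435; 5390

Execution, op by op:
  [40, 18, -6, -36, -10, 21] -> [-280, -126, 42, 252, 70, -147] -> [252, 70, 42, -126, -147, -280] -> [252, 70, 42, -126, -147, -280] -> [1260, 350, 210, -630, -735, -1400] -> -945
  [-14, 11, -39, 15, -33, 22] -> [98, -77, 273, -105, 231, -154] -> [273, 231, 98, -77, -105, -154] -> [273, 231, 98, -77, -105, -154] -> [1365, 1155, 490, -385, -525, -770] -> 1330
  [-22, 0, -19] -> [154, 0, 133] -> [154, 133, 0] -> [154, 133, 0] -> [770, 665, 0] -> 1435
  [-45, -18, -37, -33, -21, 0, -37] -> [315, 126, 259, 231, 147, 0, 259] -> [315, 259, 259, 231, 147, 126, 0] -> [315, 259, 231, 147, 126, 0] -> [1575, 1295, 1155, 735, 630, 0] -> 5390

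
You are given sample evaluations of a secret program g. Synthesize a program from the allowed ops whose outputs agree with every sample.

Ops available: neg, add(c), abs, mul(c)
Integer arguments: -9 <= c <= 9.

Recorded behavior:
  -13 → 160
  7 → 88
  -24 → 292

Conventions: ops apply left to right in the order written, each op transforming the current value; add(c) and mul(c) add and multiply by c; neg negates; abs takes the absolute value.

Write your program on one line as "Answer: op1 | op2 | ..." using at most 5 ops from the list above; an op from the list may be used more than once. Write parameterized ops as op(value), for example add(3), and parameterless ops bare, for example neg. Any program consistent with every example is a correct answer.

mul(-3) | mul(-4) | abs | add(4)

Check, running the answer program on each example:
  -13 -> 39 -> -156 -> 156 -> 160
  7 -> -21 -> 84 -> 84 -> 88
  -24 -> 72 -> -288 -> 288 -> 292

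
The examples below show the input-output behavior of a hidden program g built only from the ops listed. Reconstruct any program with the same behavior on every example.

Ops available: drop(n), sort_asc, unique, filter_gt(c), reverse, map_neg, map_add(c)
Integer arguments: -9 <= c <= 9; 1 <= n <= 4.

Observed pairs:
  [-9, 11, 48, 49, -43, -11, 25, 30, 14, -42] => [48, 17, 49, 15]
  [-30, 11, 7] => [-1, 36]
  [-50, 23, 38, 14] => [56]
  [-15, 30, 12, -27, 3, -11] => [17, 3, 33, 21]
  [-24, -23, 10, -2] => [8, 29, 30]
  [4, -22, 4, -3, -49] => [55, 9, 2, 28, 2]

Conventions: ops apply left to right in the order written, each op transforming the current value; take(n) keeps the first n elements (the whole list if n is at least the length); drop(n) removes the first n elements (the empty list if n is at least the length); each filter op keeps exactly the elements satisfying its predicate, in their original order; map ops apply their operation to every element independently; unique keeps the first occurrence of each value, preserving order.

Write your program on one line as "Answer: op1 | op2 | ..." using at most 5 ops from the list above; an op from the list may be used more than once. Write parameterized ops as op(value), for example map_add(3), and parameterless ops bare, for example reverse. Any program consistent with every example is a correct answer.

map_add(-6) | map_neg | reverse | filter_gt(-2)

Check, running the answer program on each example:
  [-9, 11, 48, 49, -43, -11, 25, 30, 14, -42] -> [-15, 5, 42, 43, -49, -17, 19, 24, 8, -48] -> [15, -5, -42, -43, 49, 17, -19, -24, -8, 48] -> [48, -8, -24, -19, 17, 49, -43, -42, -5, 15] -> [48, 17, 49, 15]
  [-30, 11, 7] -> [-36, 5, 1] -> [36, -5, -1] -> [-1, -5, 36] -> [-1, 36]
  [-50, 23, 38, 14] -> [-56, 17, 32, 8] -> [56, -17, -32, -8] -> [-8, -32, -17, 56] -> [56]
  [-15, 30, 12, -27, 3, -11] -> [-21, 24, 6, -33, -3, -17] -> [21, -24, -6, 33, 3, 17] -> [17, 3, 33, -6, -24, 21] -> [17, 3, 33, 21]
  [-24, -23, 10, -2] -> [-30, -29, 4, -8] -> [30, 29, -4, 8] -> [8, -4, 29, 30] -> [8, 29, 30]
  [4, -22, 4, -3, -49] -> [-2, -28, -2, -9, -55] -> [2, 28, 2, 9, 55] -> [55, 9, 2, 28, 2] -> [55, 9, 2, 28, 2]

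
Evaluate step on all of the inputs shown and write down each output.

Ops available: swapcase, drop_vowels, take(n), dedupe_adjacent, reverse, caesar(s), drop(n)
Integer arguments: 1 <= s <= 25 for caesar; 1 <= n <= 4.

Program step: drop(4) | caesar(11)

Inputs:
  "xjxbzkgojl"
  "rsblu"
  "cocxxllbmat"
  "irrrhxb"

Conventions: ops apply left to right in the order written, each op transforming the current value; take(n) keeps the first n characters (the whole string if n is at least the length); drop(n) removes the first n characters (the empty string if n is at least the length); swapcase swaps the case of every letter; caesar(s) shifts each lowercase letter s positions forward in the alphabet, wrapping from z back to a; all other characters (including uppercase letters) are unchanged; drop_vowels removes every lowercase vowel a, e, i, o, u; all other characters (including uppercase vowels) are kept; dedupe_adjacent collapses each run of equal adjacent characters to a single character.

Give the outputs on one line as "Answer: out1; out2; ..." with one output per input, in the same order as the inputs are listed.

Execution, op by op:
  "xjxbzkgojl" -> "zkgojl" -> "kvrzuw"
  "rsblu" -> "u" -> "f"
  "cocxxllbmat" -> "xllbmat" -> "iwwmxle"
  "irrrhxb" -> "hxb" -> "sim"

"kvrzuw"; "f"; "iwwmxle"; "sim"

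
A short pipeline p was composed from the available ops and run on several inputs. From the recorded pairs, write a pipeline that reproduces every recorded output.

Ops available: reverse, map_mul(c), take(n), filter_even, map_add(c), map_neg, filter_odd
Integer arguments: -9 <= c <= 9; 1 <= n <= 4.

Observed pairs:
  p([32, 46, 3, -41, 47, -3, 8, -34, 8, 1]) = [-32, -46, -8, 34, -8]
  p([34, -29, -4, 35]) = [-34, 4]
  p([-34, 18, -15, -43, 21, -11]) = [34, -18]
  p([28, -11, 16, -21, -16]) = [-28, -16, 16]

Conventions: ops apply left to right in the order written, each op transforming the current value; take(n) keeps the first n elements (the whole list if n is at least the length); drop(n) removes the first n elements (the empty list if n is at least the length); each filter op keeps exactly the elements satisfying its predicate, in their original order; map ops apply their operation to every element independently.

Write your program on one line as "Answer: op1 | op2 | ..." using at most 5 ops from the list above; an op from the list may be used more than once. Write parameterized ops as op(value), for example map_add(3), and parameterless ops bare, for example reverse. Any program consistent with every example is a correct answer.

reverse | map_neg | filter_even | reverse

Check, running the answer program on each example:
  [32, 46, 3, -41, 47, -3, 8, -34, 8, 1] -> [1, 8, -34, 8, -3, 47, -41, 3, 46, 32] -> [-1, -8, 34, -8, 3, -47, 41, -3, -46, -32] -> [-8, 34, -8, -46, -32] -> [-32, -46, -8, 34, -8]
  [34, -29, -4, 35] -> [35, -4, -29, 34] -> [-35, 4, 29, -34] -> [4, -34] -> [-34, 4]
  [-34, 18, -15, -43, 21, -11] -> [-11, 21, -43, -15, 18, -34] -> [11, -21, 43, 15, -18, 34] -> [-18, 34] -> [34, -18]
  [28, -11, 16, -21, -16] -> [-16, -21, 16, -11, 28] -> [16, 21, -16, 11, -28] -> [16, -16, -28] -> [-28, -16, 16]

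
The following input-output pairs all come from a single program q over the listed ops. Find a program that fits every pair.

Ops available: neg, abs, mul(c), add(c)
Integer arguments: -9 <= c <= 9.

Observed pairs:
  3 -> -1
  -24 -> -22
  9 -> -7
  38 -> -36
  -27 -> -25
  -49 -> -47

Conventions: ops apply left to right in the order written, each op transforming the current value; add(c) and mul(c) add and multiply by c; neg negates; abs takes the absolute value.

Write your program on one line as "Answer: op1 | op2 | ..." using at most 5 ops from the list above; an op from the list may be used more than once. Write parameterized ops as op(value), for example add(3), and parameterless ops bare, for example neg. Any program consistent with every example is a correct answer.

abs | add(1) | neg | add(3)

Check, running the answer program on each example:
  3 -> 3 -> 4 -> -4 -> -1
  -24 -> 24 -> 25 -> -25 -> -22
  9 -> 9 -> 10 -> -10 -> -7
  38 -> 38 -> 39 -> -39 -> -36
  -27 -> 27 -> 28 -> -28 -> -25
  -49 -> 49 -> 50 -> -50 -> -47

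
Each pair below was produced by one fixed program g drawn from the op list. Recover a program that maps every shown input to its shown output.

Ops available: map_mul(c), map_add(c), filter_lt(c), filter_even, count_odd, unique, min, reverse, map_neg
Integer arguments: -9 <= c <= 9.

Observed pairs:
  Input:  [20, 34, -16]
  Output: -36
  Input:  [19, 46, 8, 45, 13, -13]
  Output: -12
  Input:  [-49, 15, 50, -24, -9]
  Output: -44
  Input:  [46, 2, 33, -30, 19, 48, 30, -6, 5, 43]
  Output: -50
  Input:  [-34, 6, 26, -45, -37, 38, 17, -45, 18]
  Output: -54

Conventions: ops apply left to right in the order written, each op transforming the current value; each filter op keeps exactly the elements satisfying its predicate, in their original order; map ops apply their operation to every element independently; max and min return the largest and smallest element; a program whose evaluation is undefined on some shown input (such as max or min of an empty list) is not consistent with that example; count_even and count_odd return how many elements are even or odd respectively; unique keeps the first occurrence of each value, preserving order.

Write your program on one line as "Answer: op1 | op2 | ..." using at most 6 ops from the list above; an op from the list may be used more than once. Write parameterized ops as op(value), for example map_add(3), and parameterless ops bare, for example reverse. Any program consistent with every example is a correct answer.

filter_even | map_add(-9) | map_add(-8) | map_add(-3) | min

Check, running the answer program on each example:
  [20, 34, -16] -> [20, 34, -16] -> [11, 25, -25] -> [3, 17, -33] -> [0, 14, -36] -> -36
  [19, 46, 8, 45, 13, -13] -> [46, 8] -> [37, -1] -> [29, -9] -> [26, -12] -> -12
  [-49, 15, 50, -24, -9] -> [50, -24] -> [41, -33] -> [33, -41] -> [30, -44] -> -44
  [46, 2, 33, -30, 19, 48, 30, -6, 5, 43] -> [46, 2, -30, 48, 30, -6] -> [37, -7, -39, 39, 21, -15] -> [29, -15, -47, 31, 13, -23] -> [26, -18, -50, 28, 10, -26] -> -50
  [-34, 6, 26, -45, -37, 38, 17, -45, 18] -> [-34, 6, 26, 38, 18] -> [-43, -3, 17, 29, 9] -> [-51, -11, 9, 21, 1] -> [-54, -14, 6, 18, -2] -> -54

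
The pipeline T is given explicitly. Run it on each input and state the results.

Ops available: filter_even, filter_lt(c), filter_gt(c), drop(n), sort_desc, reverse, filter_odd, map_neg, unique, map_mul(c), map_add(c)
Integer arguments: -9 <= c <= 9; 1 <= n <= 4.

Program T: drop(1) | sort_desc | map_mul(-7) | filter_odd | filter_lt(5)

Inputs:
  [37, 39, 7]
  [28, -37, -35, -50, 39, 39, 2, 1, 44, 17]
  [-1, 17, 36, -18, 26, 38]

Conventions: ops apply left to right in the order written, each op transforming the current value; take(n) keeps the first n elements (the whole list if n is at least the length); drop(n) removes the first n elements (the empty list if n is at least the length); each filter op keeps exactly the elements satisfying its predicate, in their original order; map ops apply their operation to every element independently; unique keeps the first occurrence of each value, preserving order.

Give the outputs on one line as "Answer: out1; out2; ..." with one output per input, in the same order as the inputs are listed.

Execution, op by op:
  [37, 39, 7] -> [39, 7] -> [39, 7] -> [-273, -49] -> [-273, -49] -> [-273, -49]
  [28, -37, -35, -50, 39, 39, 2, 1, 44, 17] -> [-37, -35, -50, 39, 39, 2, 1, 44, 17] -> [44, 39, 39, 17, 2, 1, -35, -37, -50] -> [-308, -273, -273, -119, -14, -7, 245, 259, 350] -> [-273, -273, -119, -7, 245, 259] -> [-273, -273, -119, -7]
  [-1, 17, 36, -18, 26, 38] -> [17, 36, -18, 26, 38] -> [38, 36, 26, 17, -18] -> [-266, -252, -182, -119, 126] -> [-119] -> [-119]

[-273, -49]; [-273, -273, -119, -7]; [-119]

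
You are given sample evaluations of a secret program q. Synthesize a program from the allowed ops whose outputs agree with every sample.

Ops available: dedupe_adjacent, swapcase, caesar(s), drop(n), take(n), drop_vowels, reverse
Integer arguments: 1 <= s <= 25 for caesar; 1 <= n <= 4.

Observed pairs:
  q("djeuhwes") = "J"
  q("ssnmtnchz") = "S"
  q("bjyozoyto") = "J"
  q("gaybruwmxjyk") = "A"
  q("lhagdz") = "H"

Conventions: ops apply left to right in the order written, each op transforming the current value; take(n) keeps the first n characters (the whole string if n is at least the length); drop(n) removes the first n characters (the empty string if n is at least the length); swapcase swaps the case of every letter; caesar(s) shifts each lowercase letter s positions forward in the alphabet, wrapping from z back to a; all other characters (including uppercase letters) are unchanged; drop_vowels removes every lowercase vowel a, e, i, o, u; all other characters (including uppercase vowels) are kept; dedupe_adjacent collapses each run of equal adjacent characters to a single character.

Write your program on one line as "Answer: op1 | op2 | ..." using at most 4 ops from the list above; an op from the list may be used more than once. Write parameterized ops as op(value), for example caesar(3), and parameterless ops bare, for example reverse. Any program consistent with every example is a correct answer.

take(2) | drop(1) | swapcase

Check, running the answer program on each example:
  "djeuhwes" -> "dj" -> "j" -> "J"
  "ssnmtnchz" -> "ss" -> "s" -> "S"
  "bjyozoyto" -> "bj" -> "j" -> "J"
  "gaybruwmxjyk" -> "ga" -> "a" -> "A"
  "lhagdz" -> "lh" -> "h" -> "H"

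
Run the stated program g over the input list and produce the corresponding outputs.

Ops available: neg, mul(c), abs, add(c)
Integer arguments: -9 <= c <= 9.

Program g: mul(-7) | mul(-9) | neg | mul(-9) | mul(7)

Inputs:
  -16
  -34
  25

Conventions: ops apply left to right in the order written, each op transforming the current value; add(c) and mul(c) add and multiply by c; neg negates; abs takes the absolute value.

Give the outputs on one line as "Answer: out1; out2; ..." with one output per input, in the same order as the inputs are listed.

-63504; -134946; 99225

Execution, op by op:
  -16 -> 112 -> -1008 -> 1008 -> -9072 -> -63504
  -34 -> 238 -> -2142 -> 2142 -> -19278 -> -134946
  25 -> -175 -> 1575 -> -1575 -> 14175 -> 99225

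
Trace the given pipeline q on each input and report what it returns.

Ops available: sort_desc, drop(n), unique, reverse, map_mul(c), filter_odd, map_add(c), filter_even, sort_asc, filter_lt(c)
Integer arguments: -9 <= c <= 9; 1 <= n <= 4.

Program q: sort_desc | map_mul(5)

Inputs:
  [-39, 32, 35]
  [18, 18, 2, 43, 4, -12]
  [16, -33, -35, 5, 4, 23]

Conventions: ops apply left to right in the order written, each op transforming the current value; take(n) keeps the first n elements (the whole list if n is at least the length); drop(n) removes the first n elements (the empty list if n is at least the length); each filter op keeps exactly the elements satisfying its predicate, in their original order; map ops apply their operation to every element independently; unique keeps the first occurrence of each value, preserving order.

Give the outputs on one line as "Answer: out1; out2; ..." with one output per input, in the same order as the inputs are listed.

[175, 160, -195]; [215, 90, 90, 20, 10, -60]; [115, 80, 25, 20, -165, -175]

Execution, op by op:
  [-39, 32, 35] -> [35, 32, -39] -> [175, 160, -195]
  [18, 18, 2, 43, 4, -12] -> [43, 18, 18, 4, 2, -12] -> [215, 90, 90, 20, 10, -60]
  [16, -33, -35, 5, 4, 23] -> [23, 16, 5, 4, -33, -35] -> [115, 80, 25, 20, -165, -175]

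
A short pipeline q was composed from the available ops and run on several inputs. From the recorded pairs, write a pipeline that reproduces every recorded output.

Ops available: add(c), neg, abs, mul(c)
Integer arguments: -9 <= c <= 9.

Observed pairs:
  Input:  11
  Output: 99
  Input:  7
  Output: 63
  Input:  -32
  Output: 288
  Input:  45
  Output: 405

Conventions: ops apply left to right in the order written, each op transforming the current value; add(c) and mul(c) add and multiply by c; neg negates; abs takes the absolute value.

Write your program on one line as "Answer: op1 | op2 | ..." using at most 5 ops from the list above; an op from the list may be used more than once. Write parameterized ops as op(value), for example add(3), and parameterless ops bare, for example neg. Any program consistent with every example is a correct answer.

mul(-1) | mul(-9) | neg | abs

Check, running the answer program on each example:
  11 -> -11 -> 99 -> -99 -> 99
  7 -> -7 -> 63 -> -63 -> 63
  -32 -> 32 -> -288 -> 288 -> 288
  45 -> -45 -> 405 -> -405 -> 405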